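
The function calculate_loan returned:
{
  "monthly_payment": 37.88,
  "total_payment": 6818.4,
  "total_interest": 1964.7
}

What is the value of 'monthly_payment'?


37.88


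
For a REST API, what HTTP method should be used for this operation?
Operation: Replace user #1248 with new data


GET = read, POST = create, PUT = update/replace, DELETE = remove
This operation is an update/replace.
PUT


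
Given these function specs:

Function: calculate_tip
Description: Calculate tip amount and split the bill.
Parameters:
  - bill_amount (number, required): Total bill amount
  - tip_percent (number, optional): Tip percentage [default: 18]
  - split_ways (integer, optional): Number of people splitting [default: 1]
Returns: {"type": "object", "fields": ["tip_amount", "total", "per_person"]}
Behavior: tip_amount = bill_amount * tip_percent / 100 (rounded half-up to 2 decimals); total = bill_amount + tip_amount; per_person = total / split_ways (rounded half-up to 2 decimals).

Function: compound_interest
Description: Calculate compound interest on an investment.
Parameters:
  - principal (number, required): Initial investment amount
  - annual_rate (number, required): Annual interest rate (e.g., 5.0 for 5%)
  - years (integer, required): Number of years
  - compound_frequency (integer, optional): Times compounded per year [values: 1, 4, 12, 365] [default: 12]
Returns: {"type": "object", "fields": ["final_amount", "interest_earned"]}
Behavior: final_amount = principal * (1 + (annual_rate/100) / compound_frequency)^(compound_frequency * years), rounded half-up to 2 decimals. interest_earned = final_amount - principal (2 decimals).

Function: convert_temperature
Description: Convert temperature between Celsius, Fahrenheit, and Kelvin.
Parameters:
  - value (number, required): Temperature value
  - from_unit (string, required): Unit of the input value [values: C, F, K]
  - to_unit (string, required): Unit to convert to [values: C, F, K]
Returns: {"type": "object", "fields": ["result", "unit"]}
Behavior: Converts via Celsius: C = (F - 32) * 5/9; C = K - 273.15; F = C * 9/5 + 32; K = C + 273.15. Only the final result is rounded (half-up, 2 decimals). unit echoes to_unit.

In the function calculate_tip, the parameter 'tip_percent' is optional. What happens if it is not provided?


The calculate_tip spec declares:
  - tip_percent (number, optional): Tip percentage [default: 18]
It defaults to 18


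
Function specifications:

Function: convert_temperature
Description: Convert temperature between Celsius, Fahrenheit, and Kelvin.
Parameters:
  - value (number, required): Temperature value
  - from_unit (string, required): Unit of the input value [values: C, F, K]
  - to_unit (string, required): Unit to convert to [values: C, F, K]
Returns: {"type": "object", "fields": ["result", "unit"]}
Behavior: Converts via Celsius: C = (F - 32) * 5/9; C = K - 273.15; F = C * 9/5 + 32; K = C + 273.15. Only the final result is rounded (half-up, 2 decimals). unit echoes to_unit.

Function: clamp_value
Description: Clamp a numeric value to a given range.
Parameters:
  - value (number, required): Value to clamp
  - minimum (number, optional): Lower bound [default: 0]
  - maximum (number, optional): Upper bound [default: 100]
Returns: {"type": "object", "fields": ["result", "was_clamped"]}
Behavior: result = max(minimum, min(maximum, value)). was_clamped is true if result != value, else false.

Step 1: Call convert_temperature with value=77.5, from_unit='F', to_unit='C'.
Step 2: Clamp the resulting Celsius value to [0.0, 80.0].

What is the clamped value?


Step 1: convert_temperature(value=77.5, from_unit=F, to_unit=C)
  To C: (77.5 - 32) * 5/9 = 25.277778
  Target is C: 25.277778
  Round to 2 decimals: 25.28
  -> result = 25.28 C
Step 2: clamp_value(value=25.28, minimum=0.0, maximum=80.0)
  result = max(0.0, min(80.0, 25.28)) = max(0.0, 25.28) = 25.28
  was_clamped = (25.28 != 25.28) = false
  -> result = 25.28
25.28


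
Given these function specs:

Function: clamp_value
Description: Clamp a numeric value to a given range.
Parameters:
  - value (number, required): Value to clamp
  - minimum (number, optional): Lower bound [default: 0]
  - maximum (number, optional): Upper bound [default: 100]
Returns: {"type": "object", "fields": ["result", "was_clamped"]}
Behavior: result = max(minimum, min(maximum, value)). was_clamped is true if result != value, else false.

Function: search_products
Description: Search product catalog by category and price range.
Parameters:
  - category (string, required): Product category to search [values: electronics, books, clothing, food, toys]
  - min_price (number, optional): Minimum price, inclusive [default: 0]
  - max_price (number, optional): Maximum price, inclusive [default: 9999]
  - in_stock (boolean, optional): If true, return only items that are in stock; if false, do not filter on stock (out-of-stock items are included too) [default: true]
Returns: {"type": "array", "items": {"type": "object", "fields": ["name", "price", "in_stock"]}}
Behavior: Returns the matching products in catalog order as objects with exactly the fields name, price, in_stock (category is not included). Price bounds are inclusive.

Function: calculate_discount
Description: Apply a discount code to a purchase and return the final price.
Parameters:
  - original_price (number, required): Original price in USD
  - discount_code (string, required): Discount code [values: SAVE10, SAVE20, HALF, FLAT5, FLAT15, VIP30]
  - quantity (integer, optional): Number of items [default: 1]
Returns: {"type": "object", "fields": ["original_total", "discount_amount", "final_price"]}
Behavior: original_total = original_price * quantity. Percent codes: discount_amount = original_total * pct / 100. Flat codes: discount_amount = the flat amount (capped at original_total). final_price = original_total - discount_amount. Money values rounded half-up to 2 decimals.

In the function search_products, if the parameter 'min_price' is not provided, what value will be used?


The search_products spec declares:
  - min_price (number, optional): Minimum price, inclusive [default: 0]
Default:
0


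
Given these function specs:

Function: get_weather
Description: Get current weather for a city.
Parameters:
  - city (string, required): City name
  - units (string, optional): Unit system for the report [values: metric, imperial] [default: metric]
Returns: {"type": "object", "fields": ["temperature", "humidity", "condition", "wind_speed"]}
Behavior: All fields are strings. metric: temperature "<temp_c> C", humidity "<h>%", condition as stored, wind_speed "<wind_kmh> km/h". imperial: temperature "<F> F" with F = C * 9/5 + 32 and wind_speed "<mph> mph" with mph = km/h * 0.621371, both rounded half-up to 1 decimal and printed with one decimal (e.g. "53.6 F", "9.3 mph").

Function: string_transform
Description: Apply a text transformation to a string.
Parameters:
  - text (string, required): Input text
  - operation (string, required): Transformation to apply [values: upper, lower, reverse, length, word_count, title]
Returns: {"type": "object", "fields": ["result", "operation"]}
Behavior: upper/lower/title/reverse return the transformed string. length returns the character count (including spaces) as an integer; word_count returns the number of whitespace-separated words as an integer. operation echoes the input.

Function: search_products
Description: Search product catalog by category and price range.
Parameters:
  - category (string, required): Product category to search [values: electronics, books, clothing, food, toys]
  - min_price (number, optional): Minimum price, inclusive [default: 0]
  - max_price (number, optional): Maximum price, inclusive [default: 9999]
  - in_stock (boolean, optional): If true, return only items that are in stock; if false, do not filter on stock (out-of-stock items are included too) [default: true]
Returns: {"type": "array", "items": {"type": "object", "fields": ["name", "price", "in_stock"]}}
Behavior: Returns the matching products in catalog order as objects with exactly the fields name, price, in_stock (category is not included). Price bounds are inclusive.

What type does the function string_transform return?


The string_transform spec declares Returns: {"type": "object", "fields": ["result", "operation"]}
Type:
object


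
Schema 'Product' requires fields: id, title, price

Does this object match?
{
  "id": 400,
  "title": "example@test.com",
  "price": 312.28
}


Checking required fields... All present.
Valid - all required fields present


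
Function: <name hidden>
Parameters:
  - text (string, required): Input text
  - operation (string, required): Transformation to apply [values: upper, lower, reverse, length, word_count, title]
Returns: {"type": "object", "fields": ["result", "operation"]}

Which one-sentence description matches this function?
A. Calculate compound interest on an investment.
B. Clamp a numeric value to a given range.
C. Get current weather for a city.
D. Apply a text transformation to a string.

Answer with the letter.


Parameters text, operation and return ["result", "operation"] fit: Apply a text transformation to a string.
D


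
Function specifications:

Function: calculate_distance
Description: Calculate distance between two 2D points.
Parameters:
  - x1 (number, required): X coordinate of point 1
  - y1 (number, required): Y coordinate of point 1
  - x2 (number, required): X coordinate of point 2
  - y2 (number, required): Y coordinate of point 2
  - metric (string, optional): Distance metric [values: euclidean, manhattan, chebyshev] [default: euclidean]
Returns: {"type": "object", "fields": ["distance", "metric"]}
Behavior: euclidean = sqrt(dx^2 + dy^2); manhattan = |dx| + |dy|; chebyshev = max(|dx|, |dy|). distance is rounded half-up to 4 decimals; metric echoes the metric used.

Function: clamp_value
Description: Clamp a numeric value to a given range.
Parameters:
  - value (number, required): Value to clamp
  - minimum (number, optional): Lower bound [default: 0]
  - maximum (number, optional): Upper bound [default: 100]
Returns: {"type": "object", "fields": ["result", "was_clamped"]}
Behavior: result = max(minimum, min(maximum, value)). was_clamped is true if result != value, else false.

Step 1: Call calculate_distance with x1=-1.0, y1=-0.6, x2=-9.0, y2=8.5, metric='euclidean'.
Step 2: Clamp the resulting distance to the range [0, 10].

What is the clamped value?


Step 1: calculate_distance (euclidean)
  |dx| = |-9 - -1| = 8; |dy| = |8.5 - -0.6| = 9.1
  euclidean: sqrt(8^2 + 9.1^2) = sqrt(146.81) = 12.116518
  Round to 4 decimals: 12.1165
  -> distance = 12.1165
Step 2: clamp_value(value=12.1165, minimum=0, maximum=10)
  result = max(0, min(10, 12.1165)) = max(0, 10) = 10
  was_clamped = (10 != 12.1165) = true
  -> result = 10
10


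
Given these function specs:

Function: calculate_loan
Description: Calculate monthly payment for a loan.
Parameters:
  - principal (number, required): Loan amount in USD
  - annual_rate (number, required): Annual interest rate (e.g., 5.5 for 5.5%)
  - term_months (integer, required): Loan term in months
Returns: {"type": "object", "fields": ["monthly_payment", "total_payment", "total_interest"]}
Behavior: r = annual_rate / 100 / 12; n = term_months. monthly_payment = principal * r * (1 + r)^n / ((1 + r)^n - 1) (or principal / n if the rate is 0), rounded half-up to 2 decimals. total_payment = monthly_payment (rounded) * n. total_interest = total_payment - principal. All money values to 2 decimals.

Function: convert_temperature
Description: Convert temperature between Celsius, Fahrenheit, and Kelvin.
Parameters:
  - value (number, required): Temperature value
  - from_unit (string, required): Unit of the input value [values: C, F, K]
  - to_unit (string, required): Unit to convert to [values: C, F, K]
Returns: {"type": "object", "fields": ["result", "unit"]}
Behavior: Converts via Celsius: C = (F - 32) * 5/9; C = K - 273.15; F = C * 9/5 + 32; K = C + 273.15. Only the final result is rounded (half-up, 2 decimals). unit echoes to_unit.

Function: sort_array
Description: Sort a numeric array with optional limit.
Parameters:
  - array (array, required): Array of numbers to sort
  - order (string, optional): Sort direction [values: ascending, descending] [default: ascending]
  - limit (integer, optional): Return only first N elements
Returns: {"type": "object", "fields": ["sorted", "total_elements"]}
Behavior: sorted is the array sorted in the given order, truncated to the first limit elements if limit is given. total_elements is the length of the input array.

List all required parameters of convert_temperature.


Parameters of convert_temperature and their required/optional flag:
  value: required
  from_unit: required
  to_unit: required
from_unit, to_unit, value


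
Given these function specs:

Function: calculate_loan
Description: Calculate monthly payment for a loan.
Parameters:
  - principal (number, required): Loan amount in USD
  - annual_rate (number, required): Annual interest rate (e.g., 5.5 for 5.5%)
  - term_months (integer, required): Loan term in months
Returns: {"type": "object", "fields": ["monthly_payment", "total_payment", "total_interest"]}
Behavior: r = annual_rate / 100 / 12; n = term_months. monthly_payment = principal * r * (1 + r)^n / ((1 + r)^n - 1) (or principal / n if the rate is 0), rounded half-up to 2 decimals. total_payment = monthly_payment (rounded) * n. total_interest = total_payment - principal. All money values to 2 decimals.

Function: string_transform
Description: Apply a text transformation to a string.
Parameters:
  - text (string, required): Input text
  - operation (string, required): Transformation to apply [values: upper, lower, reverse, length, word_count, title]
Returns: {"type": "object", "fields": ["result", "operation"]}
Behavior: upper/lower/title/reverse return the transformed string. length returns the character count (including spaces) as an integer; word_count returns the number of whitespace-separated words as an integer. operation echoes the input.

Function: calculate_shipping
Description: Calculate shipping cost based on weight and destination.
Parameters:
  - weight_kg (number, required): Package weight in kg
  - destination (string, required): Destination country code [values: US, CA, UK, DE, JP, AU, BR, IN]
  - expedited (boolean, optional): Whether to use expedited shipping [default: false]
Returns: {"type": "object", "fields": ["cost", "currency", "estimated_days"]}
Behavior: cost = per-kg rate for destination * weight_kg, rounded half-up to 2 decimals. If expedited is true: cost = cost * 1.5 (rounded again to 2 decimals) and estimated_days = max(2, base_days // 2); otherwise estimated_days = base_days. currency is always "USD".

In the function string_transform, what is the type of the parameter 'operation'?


The string_transform spec declares:
  - operation (string, required): Transformation to apply [values: upper, lower, reverse, length, word_count, title]
Type:
string


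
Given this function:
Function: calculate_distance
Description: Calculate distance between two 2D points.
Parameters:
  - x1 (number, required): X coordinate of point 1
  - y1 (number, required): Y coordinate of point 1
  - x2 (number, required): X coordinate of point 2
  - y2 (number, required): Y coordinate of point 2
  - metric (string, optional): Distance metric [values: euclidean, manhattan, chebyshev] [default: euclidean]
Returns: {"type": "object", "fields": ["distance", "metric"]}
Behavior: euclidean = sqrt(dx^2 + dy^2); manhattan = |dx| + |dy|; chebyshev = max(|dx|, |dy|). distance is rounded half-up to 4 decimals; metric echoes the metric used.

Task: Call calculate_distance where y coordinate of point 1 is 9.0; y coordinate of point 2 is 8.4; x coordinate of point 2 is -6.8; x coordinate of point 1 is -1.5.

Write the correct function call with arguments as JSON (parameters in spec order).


Mapping each described value to its parameter name:
  'Y coordinate of point 1' -> y1 = 9.0
  'Y coordinate of point 2' -> y2 = 8.4
  'X coordinate of point 2' -> x2 = -6.8
  'X coordinate of point 1' -> x1 = -1.5
calculate_distance({"x1": -1.5, "y1": 9.0, "x2": -6.8, "y2": 8.4})


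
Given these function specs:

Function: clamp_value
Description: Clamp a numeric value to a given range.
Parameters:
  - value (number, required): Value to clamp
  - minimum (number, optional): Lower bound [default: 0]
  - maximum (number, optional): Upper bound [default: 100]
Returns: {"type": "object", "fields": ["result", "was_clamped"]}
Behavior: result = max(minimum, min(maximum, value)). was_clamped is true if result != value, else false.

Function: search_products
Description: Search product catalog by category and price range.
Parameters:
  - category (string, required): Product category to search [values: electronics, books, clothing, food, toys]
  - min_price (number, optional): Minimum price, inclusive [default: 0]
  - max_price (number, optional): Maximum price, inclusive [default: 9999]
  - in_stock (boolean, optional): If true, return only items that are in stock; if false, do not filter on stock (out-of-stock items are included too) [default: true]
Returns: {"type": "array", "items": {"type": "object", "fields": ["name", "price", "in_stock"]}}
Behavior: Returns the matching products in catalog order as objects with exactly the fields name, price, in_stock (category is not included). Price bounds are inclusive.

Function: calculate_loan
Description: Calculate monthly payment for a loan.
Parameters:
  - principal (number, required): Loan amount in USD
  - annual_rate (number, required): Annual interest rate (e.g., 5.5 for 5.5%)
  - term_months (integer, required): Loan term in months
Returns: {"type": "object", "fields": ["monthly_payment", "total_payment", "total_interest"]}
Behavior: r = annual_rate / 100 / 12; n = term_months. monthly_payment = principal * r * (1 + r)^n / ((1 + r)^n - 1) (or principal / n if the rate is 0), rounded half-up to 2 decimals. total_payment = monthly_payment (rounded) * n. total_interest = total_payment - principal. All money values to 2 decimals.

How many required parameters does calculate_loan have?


Parameters of calculate_loan: principal (required), annual_rate (required), term_months (required)
Required count:
3


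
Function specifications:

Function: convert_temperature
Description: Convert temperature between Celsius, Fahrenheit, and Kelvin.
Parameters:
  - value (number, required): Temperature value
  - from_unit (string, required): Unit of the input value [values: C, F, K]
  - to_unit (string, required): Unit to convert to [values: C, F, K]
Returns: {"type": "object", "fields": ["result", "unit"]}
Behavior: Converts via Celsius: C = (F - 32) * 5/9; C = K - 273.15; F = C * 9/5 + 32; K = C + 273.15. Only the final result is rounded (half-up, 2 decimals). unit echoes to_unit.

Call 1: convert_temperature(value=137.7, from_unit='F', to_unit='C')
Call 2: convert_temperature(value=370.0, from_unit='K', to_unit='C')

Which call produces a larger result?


Call 1:
  To C: (137.7 - 32) * 5/9 = 58.722222
  Target is C: 58.722222
  Round to 2 decimals: 58.72
  -> 58.72 C
Call 2:
  To C: 370 - 273.15 = 96.85
  Target is C: 96.85
  Round to 2 decimals: 96.85
  -> 96.85 C
Call 2 (96.85 C)


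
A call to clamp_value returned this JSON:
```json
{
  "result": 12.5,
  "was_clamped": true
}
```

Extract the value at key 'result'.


12.5


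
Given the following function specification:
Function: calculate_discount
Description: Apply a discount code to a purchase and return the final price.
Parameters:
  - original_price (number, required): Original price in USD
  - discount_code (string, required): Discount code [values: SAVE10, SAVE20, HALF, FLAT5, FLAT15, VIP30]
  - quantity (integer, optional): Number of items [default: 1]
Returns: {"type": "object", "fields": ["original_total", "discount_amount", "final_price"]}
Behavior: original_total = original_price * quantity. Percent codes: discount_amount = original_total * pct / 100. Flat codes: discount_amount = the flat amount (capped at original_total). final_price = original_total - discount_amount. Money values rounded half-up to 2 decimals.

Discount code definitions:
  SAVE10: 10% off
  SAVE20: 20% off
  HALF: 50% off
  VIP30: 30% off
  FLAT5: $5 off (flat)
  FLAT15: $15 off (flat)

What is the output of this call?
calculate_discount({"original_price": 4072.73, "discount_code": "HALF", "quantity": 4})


original_total = 4072.73 * 4 = 16290.92
HALF = 50% off: discount_amount = 16290.92 * 50/100 = 8145.46 -> 8145.46
final_price = 16290.92 - 8145.46 = 8145.46
Output:
{"original_total": 16290.92, "discount_amount": 8145.46, "final_price": 8145.46}


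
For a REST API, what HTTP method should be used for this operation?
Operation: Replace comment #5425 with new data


GET = read, POST = create, PUT = update/replace, DELETE = remove
This operation is an update/replace.
PUT


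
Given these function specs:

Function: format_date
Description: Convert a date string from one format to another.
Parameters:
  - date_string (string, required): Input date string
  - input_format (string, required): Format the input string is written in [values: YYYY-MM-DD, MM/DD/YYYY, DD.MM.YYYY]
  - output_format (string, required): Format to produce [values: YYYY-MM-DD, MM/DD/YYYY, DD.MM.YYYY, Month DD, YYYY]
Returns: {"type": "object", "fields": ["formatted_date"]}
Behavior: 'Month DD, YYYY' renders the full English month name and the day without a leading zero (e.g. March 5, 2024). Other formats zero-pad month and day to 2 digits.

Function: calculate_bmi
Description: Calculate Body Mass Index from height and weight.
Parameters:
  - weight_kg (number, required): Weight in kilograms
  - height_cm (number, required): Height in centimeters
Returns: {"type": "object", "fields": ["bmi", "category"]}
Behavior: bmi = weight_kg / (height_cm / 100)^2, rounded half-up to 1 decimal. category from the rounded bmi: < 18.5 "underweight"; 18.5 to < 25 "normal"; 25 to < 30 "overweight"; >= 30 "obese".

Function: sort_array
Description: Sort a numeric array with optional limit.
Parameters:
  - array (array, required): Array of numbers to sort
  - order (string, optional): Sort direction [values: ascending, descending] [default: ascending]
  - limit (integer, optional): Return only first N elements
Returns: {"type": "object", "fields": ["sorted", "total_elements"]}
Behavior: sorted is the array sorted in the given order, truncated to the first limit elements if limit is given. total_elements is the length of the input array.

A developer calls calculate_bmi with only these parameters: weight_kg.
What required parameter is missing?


Required parameters: weight_kg, height_cm
Provided: weight_kg
Missing: height_cm
height_cm


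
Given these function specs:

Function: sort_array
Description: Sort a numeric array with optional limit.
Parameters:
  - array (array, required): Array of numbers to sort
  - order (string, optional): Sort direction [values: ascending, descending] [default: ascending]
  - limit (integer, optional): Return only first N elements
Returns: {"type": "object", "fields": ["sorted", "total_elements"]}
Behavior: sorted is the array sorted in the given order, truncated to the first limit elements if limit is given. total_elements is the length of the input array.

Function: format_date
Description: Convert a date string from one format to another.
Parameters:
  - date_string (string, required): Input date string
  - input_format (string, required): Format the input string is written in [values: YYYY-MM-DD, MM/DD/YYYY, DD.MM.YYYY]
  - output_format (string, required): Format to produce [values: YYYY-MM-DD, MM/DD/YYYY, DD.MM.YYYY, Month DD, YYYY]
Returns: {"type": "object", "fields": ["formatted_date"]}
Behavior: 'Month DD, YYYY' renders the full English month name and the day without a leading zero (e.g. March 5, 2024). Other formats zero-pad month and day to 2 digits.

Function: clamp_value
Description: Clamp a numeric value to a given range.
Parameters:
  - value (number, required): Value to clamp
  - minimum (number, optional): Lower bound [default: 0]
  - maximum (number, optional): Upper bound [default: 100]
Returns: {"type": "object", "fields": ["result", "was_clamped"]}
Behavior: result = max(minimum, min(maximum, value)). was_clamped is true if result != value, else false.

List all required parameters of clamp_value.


Parameters of clamp_value and their required/optional flag:
  value: required
  minimum: optional
  maximum: optional
value


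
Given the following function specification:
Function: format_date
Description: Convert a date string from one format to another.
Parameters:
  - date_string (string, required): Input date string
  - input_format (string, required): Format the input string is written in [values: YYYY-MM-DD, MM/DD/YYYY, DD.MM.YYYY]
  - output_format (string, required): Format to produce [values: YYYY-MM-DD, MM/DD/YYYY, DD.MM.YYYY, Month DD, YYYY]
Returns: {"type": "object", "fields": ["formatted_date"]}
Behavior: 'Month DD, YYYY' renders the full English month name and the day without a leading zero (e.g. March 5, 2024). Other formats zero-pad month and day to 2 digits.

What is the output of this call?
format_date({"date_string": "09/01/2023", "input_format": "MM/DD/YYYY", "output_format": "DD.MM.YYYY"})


Parse '09/01/2023' as MM/DD/YYYY: year=2023, month=9, day=1
Render as DD.MM.YYYY: 01.09.2023
Output:
{"formatted_date": "01.09.2023"}


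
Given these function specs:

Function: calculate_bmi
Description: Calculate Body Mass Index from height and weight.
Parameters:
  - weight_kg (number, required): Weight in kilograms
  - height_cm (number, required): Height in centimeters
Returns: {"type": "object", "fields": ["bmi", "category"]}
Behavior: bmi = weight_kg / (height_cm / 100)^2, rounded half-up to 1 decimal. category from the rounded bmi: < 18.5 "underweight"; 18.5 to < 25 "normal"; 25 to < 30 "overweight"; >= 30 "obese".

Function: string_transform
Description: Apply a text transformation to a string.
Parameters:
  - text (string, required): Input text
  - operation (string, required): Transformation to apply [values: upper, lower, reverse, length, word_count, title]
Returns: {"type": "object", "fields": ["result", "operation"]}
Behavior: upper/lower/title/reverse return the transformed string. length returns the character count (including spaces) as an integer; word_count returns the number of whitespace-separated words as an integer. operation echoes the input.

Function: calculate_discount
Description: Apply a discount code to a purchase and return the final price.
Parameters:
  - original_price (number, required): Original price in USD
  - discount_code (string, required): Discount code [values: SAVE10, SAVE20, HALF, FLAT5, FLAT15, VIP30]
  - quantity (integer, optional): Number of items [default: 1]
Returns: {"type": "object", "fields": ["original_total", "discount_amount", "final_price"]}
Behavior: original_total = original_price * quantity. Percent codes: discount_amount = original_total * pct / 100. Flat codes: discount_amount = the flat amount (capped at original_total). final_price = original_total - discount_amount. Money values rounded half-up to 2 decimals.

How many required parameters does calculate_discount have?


Parameters of calculate_discount: original_price (required), discount_code (required), quantity (optional)
Required count:
2


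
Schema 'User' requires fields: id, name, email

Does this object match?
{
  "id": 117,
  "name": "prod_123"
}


Checking required fields...
Missing: email
Invalid - missing required field 'email'


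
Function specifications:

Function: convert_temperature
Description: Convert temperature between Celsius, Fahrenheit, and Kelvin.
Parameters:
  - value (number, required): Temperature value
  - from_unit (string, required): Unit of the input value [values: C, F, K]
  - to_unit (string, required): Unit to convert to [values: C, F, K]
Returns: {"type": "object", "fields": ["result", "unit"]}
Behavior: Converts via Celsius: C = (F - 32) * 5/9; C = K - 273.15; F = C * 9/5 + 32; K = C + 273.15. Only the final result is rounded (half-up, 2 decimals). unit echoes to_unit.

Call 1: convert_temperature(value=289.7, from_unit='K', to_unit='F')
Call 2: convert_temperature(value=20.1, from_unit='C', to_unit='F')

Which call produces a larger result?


Call 1:
  To C: 289.7 - 273.15 = 16.55
  To F: 16.55 * 9/5 + 32 = 61.79
  Round to 2 decimals: 61.79
  -> 61.79 F
Call 2:
  Input already in C: 20.1
  To F: 20.1 * 9/5 + 32 = 68.18
  Round to 2 decimals: 68.18
  -> 68.18 F
Call 2 (68.18 F)


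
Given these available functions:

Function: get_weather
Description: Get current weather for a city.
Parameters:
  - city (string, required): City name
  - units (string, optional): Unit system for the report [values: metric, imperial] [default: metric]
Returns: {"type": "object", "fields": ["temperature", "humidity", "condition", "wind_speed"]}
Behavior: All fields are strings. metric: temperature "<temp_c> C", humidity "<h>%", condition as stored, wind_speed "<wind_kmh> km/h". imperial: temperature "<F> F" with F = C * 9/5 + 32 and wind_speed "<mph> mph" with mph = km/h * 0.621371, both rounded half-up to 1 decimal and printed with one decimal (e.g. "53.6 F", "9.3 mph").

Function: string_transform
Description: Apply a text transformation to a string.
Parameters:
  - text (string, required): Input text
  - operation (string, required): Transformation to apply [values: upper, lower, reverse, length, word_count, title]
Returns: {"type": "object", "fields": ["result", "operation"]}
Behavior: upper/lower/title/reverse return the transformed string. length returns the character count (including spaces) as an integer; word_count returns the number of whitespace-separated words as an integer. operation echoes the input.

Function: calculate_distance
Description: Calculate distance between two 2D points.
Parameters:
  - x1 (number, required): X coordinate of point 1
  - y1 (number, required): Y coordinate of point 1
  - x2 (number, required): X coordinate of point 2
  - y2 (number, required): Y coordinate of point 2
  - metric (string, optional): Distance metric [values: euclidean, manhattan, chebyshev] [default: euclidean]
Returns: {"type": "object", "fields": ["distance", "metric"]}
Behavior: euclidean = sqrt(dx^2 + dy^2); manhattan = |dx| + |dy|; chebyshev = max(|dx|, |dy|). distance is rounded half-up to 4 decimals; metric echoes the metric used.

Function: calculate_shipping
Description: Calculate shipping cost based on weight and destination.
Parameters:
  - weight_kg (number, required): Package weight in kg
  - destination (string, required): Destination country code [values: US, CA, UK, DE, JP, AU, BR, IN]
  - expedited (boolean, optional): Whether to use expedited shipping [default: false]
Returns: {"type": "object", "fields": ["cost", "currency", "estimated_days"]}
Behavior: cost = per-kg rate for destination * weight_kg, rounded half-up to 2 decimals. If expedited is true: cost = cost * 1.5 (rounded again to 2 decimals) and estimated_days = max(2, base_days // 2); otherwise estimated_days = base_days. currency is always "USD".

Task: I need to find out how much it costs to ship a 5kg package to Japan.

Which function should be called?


The task needs a function whose description is: Calculate shipping cost based on weight and destination.
calculate_shipping


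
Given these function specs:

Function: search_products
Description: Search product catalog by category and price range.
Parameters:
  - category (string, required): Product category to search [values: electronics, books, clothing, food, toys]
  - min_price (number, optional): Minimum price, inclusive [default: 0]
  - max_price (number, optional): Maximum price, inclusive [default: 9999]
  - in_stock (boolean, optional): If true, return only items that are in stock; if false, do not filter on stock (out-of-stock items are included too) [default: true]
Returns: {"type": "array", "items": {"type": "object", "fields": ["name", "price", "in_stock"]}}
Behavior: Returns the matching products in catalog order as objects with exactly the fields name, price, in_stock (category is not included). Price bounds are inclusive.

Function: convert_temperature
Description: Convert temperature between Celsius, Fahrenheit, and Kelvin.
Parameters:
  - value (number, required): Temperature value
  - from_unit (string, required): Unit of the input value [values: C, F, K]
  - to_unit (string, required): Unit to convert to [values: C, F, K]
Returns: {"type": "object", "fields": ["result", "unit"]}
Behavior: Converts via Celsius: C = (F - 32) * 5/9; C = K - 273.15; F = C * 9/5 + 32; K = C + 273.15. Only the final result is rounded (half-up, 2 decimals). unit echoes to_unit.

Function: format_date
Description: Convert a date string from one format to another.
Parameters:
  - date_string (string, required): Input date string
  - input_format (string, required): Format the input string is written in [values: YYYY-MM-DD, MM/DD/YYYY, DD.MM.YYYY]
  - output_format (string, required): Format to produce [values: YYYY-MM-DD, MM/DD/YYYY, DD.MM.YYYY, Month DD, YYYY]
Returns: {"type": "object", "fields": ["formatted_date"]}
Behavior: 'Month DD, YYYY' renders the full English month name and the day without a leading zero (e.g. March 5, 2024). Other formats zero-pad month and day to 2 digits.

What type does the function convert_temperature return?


The convert_temperature spec declares Returns: {"type": "object", "fields": ["result", "unit"]}
Type:
object


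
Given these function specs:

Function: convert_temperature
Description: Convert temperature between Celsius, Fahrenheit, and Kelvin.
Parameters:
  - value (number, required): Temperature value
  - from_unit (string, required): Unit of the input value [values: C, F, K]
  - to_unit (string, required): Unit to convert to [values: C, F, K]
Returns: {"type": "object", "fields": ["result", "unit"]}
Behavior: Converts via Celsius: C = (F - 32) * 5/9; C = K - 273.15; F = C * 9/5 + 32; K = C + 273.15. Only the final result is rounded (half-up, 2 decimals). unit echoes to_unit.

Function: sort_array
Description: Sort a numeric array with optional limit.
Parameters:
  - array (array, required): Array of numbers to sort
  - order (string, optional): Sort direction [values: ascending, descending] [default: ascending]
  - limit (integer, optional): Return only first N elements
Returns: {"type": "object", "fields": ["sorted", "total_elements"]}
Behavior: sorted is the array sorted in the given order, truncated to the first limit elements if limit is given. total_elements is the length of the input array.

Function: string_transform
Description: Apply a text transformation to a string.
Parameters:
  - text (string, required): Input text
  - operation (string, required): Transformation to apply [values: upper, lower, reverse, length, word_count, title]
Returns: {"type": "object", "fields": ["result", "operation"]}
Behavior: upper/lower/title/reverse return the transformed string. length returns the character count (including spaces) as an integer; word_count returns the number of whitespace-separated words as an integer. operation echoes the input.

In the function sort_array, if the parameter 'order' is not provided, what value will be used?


The sort_array spec declares:
  - order (string, optional): Sort direction [values: ascending, descending] [default: ascending]
Default:
ascending


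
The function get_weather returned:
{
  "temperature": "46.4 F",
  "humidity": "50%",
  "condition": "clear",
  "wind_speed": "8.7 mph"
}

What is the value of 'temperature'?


46.4 F


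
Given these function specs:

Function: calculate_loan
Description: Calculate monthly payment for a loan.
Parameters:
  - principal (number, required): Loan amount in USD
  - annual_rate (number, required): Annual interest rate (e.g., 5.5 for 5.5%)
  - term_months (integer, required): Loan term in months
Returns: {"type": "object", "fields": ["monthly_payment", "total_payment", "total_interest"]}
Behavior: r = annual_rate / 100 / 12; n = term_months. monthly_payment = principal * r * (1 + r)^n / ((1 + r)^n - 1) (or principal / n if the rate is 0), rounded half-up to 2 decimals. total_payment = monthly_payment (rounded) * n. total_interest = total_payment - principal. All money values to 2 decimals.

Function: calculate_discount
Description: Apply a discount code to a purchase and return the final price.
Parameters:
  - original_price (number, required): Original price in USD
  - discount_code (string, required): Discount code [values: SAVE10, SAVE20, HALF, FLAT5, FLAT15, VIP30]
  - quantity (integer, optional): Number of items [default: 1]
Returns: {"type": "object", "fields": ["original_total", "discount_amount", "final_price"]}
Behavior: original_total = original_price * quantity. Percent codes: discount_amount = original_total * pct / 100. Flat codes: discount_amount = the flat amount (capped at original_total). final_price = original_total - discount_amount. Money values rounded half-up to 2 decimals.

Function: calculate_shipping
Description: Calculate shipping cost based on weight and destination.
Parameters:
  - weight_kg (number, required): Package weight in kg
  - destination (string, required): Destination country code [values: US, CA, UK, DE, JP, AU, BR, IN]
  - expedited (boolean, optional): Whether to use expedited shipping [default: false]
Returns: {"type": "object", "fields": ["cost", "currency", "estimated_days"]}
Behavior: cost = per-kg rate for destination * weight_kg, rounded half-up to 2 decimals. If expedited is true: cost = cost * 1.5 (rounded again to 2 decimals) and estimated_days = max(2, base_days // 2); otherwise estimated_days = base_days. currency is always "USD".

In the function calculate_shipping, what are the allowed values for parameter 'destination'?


The calculate_shipping spec declares:
  - destination (string, required): Destination country code [values: US, CA, UK, DE, JP, AU, BR, IN]
Allowed values:
US, CA, UK, DE, JP, AU, BR, IN


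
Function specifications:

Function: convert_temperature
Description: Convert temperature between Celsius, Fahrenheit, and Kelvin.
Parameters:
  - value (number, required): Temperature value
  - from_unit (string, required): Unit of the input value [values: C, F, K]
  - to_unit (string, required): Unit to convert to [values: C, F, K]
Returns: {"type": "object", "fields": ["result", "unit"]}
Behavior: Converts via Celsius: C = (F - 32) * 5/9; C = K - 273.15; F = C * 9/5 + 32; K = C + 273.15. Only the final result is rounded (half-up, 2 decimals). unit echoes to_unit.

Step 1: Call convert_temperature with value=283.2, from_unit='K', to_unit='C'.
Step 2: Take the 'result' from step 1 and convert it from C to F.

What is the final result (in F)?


Step 1: convert_temperature(value=283.2, from_unit=K, to_unit=C)
  To C: 283.2 - 273.15 = 10.05
  Target is C: 10.05
  Round to 2 decimals: 10.05
  -> result = 10.05 C
Step 2: convert_temperature(value=10.05, from_unit=C, to_unit=F)
  Input already in C: 10.05
  To F: 10.05 * 9/5 + 32 = 50.09
  Round to 2 decimals: 50.09
  -> result = 50.09 F
50.09 F


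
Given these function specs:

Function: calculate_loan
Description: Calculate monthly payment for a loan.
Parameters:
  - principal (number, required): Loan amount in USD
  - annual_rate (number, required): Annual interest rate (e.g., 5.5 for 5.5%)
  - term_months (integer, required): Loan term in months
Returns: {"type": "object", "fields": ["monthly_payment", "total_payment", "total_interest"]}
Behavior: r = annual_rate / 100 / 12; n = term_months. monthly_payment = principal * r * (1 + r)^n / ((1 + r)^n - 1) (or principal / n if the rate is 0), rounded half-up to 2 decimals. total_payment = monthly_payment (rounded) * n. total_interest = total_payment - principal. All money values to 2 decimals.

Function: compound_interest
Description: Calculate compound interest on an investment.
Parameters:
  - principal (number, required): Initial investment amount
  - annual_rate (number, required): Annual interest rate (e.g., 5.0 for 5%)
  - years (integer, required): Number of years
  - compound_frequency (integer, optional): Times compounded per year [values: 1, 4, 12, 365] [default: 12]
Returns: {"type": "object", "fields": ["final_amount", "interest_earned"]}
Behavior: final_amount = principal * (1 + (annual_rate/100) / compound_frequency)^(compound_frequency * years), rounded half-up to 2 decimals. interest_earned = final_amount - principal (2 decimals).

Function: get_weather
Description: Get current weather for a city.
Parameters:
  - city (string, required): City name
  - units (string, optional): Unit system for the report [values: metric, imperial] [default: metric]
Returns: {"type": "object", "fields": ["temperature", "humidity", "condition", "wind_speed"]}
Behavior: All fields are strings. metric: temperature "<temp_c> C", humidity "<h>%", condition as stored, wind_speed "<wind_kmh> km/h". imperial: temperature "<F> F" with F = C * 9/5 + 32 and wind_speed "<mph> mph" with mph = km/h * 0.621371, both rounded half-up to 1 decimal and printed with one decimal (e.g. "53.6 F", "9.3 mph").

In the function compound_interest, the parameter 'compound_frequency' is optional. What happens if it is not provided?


The compound_interest spec declares:
  - compound_frequency (integer, optional): Times compounded per year [values: 1, 4, 12, 365] [default: 12]
It defaults to 12
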